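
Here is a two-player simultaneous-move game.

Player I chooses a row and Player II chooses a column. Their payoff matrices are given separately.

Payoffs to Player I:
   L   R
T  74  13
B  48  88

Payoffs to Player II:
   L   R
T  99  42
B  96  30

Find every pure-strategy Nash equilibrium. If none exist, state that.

Pure NE: (T, L)

Player I against L: payoffs 74, 48 → best response T.
Player I against R: payoffs 13, 88 → best response B.
Player II against T: payoffs 99, 42 → best response L.
Player II against B: payoffs 96, 30 → best response L.
Mutual best responses: (T, L).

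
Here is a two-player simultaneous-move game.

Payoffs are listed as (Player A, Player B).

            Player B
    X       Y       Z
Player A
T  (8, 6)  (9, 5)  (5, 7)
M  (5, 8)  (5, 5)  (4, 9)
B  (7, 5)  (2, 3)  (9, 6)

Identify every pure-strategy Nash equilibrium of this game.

(B, Z)

Player A against X: payoffs 8, 5, 7 → best response T.
Player A against Y: payoffs 9, 5, 2 → best response T.
Player A against Z: payoffs 5, 4, 9 → best response B.
Player B against T: payoffs 6, 5, 7 → best response Z.
Player B against M: payoffs 8, 5, 9 → best response Z.
Player B against B: payoffs 5, 3, 6 → best response Z.
Mutual best responses: (B, Z).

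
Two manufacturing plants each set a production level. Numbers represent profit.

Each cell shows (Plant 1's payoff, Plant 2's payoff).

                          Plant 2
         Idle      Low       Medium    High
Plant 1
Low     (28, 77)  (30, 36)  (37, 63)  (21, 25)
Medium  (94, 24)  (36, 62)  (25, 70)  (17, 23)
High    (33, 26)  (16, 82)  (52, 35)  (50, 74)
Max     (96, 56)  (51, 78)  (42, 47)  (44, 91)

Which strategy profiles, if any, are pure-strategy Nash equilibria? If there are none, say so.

No pure-strategy Nash equilibrium.

Check each profile: it is a Nash equilibrium iff no player can strictly gain by switching unilaterally.
(Low, Idle): Plant 1 can switch to Medium (28 → 94). Not NE.
(Low, Low): Plant 1 can switch to Medium (30 → 36). Not NE.
(Low, Medium): Plant 1 can switch to High (37 → 52). Not NE.
(Low, High): Plant 1 can switch to High (21 → 50). Not NE.
(Medium, Idle): Plant 1 can switch to Max (94 → 96). Not NE.
(Medium, Low): Plant 1 can switch to Max (36 → 51). Not NE.
(Medium, Medium): Plant 1 can switch to Low (25 → 37). Not NE.
(Medium, High): Plant 1 can switch to Low (17 → 21). Not NE.
(The remaining 8 profiles each have a profitable deviation by the same check.)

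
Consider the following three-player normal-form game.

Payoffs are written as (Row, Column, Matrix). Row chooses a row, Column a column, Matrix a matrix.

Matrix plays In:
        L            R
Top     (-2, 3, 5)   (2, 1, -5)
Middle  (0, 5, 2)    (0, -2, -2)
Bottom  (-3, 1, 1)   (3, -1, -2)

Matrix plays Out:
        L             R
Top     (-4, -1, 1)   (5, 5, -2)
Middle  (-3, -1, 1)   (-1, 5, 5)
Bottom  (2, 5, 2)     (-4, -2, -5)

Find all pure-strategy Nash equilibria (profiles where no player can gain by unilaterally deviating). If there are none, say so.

The pure Nash equilibria are (Top, R, Out), (Middle, L, In), (Bottom, L, Out).

(Top, L, In): Row can switch to Middle (-2 → 0). Not NE.
(Top, L, Out): Row can switch to Middle (-4 → -3). Not NE.
(Top, R, In): Row can switch to Bottom (2 → 3). Not NE.
(Top, R, Out): Row gets 5, best alternative -1; Column gets 5, best alternative -1; Matrix gets -2, best alternative -5. No profitable deviation — NE.
(Middle, L, In): Row gets 0, best alternative -2; Column gets 5, best alternative -2; Matrix gets 2, best alternative 1. No profitable deviation — NE.
(Middle, L, Out): Row can switch to Bottom (-3 → 2). Not NE.
(Middle, R, In): Row can switch to Top (0 → 2). Not NE.
(Middle, R, Out): Row can switch to Top (-1 → 5). Not NE.
(Bottom, L, Out): Row gets 2, best alternative -3; Column gets 5, best alternative -2; Matrix gets 2, best alternative 1. No profitable deviation — NE.
(The remaining 3 profiles each have a profitable deviation by the same check.)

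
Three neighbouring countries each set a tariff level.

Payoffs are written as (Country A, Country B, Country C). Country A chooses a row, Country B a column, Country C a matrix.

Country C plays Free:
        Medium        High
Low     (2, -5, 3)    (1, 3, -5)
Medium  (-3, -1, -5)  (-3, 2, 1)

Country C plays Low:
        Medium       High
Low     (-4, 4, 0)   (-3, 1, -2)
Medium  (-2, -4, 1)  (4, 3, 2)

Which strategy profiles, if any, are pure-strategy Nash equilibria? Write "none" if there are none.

Country A against (Medium, Free): payoffs 2, -3 → best response Low.
Country A against (Medium, Low): payoffs -4, -2 → best response Medium.
Country A against (High, Free): payoffs 1, -3 → best response Low.
Country A against (High, Low): payoffs -3, 4 → best response Medium.
Country B against (Low, Free): payoffs -5, 3 → best response High.
Country B against (Low, Low): payoffs 4, 1 → best response Medium.
Country B against (Medium, Free): payoffs -1, 2 → best response High.
Country B against (Medium, Low): payoffs -4, 3 → best response High.
Country C against (Low, Medium): payoffs 3, 0 → best response Free.
Country C against (Low, High): payoffs -5, -2 → best response Low.
Country C against (Medium, Medium): payoffs -5, 1 → best response Low.
Country C against (Medium, High): payoffs 1, 2 → best response Low.
Mutual best responses: (Medium, High, Low).

The unique pure-strategy Nash equilibrium is (Medium, High, Low).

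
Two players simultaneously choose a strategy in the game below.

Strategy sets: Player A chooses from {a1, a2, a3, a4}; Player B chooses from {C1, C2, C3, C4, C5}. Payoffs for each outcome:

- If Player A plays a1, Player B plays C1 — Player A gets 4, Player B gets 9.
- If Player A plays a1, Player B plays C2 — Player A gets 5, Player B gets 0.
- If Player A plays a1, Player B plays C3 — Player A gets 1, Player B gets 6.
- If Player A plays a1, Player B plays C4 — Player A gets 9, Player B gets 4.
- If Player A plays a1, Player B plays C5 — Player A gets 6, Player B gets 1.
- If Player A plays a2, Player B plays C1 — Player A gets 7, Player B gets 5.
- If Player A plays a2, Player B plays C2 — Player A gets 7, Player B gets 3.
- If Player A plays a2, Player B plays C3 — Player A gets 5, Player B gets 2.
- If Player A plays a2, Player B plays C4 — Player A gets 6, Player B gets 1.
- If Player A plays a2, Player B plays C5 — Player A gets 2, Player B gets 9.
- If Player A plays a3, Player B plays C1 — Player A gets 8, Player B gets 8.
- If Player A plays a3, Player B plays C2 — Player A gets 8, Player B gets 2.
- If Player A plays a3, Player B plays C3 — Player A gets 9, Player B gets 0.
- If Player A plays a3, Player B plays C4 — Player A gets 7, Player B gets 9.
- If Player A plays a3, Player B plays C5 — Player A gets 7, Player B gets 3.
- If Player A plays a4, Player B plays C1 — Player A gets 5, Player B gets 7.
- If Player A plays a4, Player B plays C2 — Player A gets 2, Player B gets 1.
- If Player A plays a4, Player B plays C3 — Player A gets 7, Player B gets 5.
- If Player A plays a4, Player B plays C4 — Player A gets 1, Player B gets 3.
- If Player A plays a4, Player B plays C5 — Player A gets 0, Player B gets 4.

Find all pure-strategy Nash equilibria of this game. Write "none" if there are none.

none

(a1, C1): Player A can switch to a2 (4 → 7). Not NE.
(a1, C2): Player A can switch to a2 (5 → 7). Not NE.
(a1, C3): Player A can switch to a2 (1 → 5). Not NE.
(a1, C4): Player B can switch to C1 (4 → 9). Not NE.
(a1, C5): Player A can switch to a3 (6 → 7). Not NE.
(a2, C1): Player A can switch to a3 (7 → 8). Not NE.
(The remaining 14 profiles each have a profitable deviation by the same check.)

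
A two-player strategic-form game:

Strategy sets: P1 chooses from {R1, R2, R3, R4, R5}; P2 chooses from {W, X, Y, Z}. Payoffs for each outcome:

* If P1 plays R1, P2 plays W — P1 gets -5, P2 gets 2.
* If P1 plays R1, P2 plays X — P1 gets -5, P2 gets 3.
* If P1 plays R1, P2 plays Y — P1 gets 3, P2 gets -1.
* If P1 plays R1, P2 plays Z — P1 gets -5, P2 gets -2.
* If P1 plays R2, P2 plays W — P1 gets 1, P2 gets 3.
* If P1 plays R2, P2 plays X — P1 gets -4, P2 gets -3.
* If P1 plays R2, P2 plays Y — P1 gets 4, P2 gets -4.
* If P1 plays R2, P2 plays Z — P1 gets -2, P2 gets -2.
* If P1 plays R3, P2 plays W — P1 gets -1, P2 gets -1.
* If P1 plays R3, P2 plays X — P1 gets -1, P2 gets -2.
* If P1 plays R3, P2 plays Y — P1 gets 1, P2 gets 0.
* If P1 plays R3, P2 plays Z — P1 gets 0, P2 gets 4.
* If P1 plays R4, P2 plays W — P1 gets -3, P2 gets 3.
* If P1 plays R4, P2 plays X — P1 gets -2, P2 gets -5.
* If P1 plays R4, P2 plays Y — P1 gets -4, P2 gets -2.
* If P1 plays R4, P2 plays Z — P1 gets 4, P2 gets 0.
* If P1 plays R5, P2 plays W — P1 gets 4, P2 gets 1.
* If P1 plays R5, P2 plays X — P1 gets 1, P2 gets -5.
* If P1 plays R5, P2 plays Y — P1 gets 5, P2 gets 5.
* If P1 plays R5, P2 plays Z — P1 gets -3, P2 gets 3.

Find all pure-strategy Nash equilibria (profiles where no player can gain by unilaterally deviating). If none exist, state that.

Pure NE: (R5, Y)

For each strategy profile, look for a profitable unilateral deviation.
(R1, W): P1 can switch to R2 (-5 → 1). Not NE.
(R1, X): P1 can switch to R2 (-5 → -4). Not NE.
(R1, Y): P1 can switch to R2 (3 → 4). Not NE.
(R1, Z): P1 can switch to R2 (-5 → -2). Not NE.
(R2, W): P1 can switch to R5 (1 → 4). Not NE.
(R2, X): P1 can switch to R3 (-4 → -1). Not NE.
(R2, Y): P1 can switch to R5 (4 → 5). Not NE.
(R2, Z): P1 can switch to R3 (-2 → 0). Not NE.
(R3, W): P1 can switch to R2 (-1 → 1). Not NE.
(R3, X): P1 can switch to R5 (-1 → 1). Not NE.
(R3, Y): P1 can switch to R1 (1 → 3). Not NE.
(R3, Z): P1 can switch to R4 (0 → 4). Not NE.
(R5, Y): P1 gets 5, best alternative 4; P2 gets 5, best alternative 3. No profitable deviation — NE.
(The remaining 7 profiles each have a profitable deviation by the same check.)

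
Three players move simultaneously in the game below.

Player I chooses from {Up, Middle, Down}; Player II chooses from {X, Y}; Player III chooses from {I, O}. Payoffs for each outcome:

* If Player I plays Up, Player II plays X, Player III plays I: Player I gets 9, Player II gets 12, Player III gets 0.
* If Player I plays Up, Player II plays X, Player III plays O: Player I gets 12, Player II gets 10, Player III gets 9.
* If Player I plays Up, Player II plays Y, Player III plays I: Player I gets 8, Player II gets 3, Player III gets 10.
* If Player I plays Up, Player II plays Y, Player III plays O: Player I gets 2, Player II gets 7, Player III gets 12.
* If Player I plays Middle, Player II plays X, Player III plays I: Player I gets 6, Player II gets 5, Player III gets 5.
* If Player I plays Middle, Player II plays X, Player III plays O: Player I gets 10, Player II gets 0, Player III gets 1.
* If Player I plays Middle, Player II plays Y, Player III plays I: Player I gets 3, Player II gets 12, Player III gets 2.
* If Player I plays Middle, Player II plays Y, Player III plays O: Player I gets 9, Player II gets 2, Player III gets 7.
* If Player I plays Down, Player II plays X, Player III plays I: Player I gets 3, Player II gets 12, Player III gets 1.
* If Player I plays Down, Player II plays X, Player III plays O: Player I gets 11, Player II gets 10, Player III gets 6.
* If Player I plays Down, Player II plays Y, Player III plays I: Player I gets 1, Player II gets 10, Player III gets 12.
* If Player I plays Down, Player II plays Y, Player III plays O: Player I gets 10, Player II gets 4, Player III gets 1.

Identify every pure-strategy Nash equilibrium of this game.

Pure NE: (Up, X, O)

For each strategy profile, look for a profitable unilateral deviation.
(Up, X, I): Player III can switch to O (0 → 9). Not NE.
(Up, X, O): Player I gets 12, best alternative 11; Player II gets 10, best alternative 7; Player III gets 9, best alternative 0. No profitable deviation — NE.
(Up, Y, I): Player II can switch to X (3 → 12). Not NE.
(Up, Y, O): Player I can switch to Middle (2 → 9). Not NE.
(Middle, X, I): Player I can switch to Up (6 → 9). Not NE.
(Middle, X, O): Player I can switch to Up (10 → 12). Not NE.
(Middle, Y, I): Player I can switch to Up (3 → 8). Not NE.
(The remaining 5 profiles each have a profitable deviation by the same check.)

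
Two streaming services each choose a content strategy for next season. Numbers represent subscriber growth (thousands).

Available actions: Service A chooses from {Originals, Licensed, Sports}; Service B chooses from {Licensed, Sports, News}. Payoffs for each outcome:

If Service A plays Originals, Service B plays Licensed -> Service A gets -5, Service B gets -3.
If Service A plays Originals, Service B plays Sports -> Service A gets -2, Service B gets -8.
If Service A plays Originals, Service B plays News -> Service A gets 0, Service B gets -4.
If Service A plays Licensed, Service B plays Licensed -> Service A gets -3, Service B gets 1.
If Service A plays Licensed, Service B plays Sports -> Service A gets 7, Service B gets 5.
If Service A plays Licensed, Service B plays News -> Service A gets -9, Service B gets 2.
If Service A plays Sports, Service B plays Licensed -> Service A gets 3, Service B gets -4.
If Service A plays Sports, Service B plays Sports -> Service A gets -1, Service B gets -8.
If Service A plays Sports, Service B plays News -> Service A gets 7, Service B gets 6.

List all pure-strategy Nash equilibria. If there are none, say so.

(Licensed, Sports); (Sports, News)

Service A against Licensed: payoffs -5, -3, 3 → best response Sports.
Service A against Sports: payoffs -2, 7, -1 → best response Licensed.
Service A against News: payoffs 0, -9, 7 → best response Sports.
Service B against Originals: payoffs -3, -8, -4 → best response Licensed.
Service B against Licensed: payoffs 1, 5, 2 → best response Sports.
Service B against Sports: payoffs -4, -8, 6 → best response News.
Mutual best responses: (Licensed, Sports); (Sports, News).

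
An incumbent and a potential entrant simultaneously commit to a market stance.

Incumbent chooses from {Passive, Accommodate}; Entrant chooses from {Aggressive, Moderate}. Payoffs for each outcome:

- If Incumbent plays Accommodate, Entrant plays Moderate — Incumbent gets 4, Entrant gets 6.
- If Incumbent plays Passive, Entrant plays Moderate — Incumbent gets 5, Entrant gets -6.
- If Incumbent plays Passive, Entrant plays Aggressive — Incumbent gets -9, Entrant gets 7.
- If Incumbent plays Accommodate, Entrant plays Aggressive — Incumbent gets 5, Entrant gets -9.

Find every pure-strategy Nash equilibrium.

For each player, find the best response to each opponent profile; mutual best responses are the pure NE.
Incumbent against Aggressive: payoffs -9, 5 → best response Accommodate.
Incumbent against Moderate: payoffs 5, 4 → best response Passive.
Entrant against Passive: payoffs 7, -6 → best response Aggressive.
Entrant against Accommodate: payoffs -9, 6 → best response Moderate.
No profile is a mutual best response for all players.

This game has no pure Nash equilibrium.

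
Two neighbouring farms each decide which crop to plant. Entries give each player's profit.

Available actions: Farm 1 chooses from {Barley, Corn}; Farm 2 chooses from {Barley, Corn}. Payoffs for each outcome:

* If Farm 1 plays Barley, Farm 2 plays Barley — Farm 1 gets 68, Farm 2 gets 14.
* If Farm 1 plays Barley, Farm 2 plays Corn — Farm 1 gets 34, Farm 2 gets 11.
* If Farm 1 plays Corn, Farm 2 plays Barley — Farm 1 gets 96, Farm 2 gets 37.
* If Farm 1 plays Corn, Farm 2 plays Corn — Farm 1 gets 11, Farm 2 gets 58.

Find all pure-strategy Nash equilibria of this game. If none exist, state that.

For each strategy profile, look for a profitable unilateral deviation.
(Barley, Barley): Farm 1 can switch to Corn (68 → 96). Not NE.
(Barley, Corn): Farm 2 can switch to Barley (11 → 14). Not NE.
(Corn, Barley): Farm 2 can switch to Corn (37 → 58). Not NE.
(Corn, Corn): Farm 1 can switch to Barley (11 → 34). Not NE.

This game has no pure Nash equilibrium.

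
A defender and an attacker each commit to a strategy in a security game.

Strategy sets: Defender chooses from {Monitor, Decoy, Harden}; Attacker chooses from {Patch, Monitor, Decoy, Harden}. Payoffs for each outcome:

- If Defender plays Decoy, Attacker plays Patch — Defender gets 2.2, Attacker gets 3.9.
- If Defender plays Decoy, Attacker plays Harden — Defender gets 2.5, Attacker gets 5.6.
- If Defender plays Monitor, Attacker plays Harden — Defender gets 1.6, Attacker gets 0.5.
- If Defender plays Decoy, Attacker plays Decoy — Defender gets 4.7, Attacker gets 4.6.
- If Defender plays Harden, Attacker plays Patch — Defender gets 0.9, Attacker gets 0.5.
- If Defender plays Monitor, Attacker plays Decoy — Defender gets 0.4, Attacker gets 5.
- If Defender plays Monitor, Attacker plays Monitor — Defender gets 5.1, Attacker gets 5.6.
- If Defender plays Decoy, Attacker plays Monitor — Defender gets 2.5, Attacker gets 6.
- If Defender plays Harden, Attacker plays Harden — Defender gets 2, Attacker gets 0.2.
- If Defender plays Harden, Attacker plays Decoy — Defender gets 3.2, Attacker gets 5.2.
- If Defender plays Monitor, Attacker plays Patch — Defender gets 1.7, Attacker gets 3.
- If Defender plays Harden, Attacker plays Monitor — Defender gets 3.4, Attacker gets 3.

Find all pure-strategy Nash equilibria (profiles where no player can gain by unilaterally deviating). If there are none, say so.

For each strategy profile, look for a profitable unilateral deviation.
(Monitor, Patch): Defender can switch to Decoy (1.7 → 2.2). Not NE.
(Monitor, Monitor): Defender gets 5.1, best alternative 3.4; Attacker gets 5.6, best alternative 5. No profitable deviation — NE.
(Monitor, Decoy): Defender can switch to Decoy (0.4 → 4.7). Not NE.
(Monitor, Harden): Defender can switch to Decoy (1.6 → 2.5). Not NE.
(Decoy, Patch): Attacker can switch to Monitor (3.9 → 6). Not NE.
(Decoy, Monitor): Defender can switch to Monitor (2.5 → 5.1). Not NE.
(Decoy, Decoy): Attacker can switch to Monitor (4.6 → 6). Not NE.
(Decoy, Harden): Attacker can switch to Monitor (5.6 → 6). Not NE.
(Harden, Patch): Defender can switch to Monitor (0.9 → 1.7). Not NE.
(Harden, Monitor): Defender can switch to Monitor (3.4 → 5.1). Not NE.
(Harden, Decoy): Defender can switch to Decoy (3.2 → 4.7). Not NE.
(The remaining 1 profile has a profitable deviation by the same check.)

(Monitor, Monitor)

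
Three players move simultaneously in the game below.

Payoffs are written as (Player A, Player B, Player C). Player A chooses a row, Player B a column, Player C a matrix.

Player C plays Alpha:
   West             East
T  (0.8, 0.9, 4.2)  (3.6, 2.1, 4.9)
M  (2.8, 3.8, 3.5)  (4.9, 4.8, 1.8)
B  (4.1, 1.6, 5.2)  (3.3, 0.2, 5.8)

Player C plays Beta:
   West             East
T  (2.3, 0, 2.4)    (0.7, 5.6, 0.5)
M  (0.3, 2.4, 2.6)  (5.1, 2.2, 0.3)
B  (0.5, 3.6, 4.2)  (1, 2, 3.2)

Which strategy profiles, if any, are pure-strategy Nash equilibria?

Player A against (West, Alpha): payoffs 0.8, 2.8, 4.1 → best response B.
Player A against (West, Beta): payoffs 2.3, 0.3, 0.5 → best response T.
Player A against (East, Alpha): payoffs 3.6, 4.9, 3.3 → best response M.
Player A against (East, Beta): payoffs 0.7, 5.1, 1 → best response M.
Player B against (T, Alpha): payoffs 0.9, 2.1 → best response East.
Player B against (T, Beta): payoffs 0, 5.6 → best response East.
Player B against (M, Alpha): payoffs 3.8, 4.8 → best response East.
Player B against (M, Beta): payoffs 2.4, 2.2 → best response West.
Player B against (B, Alpha): payoffs 1.6, 0.2 → best response West.
Player B against (B, Beta): payoffs 3.6, 2 → best response West.
Player C against (T, West): payoffs 4.2, 2.4 → best response Alpha.
Player C against (T, East): payoffs 4.9, 0.5 → best response Alpha.
Player C against (M, West): payoffs 3.5, 2.6 → best response Alpha.
Player C against (M, East): payoffs 1.8, 0.3 → best response Alpha.
Player C against (B, West): payoffs 5.2, 4.2 → best response Alpha.
Player C against (B, East): payoffs 5.8, 3.2 → best response Alpha.
Mutual best responses: (M, East, Alpha); (B, West, Alpha).

Pure-strategy Nash equilibria: (M, East, Alpha); (B, West, Alpha)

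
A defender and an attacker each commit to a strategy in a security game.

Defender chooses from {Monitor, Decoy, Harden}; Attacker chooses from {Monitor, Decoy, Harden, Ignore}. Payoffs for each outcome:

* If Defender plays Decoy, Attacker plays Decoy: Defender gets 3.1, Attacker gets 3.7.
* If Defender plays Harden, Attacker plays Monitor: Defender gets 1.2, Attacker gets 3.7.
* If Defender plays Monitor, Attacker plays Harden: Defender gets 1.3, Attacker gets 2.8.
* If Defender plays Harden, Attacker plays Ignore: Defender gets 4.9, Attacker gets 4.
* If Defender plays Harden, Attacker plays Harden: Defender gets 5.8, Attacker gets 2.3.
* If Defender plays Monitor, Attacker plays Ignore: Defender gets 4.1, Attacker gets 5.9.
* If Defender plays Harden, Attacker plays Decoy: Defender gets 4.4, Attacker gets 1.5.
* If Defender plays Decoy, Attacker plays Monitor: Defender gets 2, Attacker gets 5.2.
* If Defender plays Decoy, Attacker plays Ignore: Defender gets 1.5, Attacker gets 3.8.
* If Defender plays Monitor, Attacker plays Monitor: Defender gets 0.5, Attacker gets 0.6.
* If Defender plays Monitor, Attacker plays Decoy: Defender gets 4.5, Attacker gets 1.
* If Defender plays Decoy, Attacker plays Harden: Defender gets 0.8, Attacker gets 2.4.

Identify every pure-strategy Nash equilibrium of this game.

The pure Nash equilibria are (Decoy, Monitor), (Harden, Ignore).

Check each profile: it is a Nash equilibrium iff no player can strictly gain by switching unilaterally.
(Monitor, Monitor): Defender can switch to Decoy (0.5 → 2). Not NE.
(Monitor, Decoy): Attacker can switch to Harden (1 → 2.8). Not NE.
(Monitor, Harden): Defender can switch to Harden (1.3 → 5.8). Not NE.
(Monitor, Ignore): Defender can switch to Harden (4.1 → 4.9). Not NE.
(Decoy, Monitor): Defender gets 2, best alternative 1.2; Attacker gets 5.2, best alternative 3.8. No profitable deviation — NE.
(Decoy, Decoy): Defender can switch to Monitor (3.1 → 4.5). Not NE.
(Decoy, Harden): Defender can switch to Monitor (0.8 → 1.3). Not NE.
(Decoy, Ignore): Defender can switch to Monitor (1.5 → 4.1). Not NE.
(Harden, Monitor): Defender can switch to Decoy (1.2 → 2). Not NE.
(Harden, Ignore): Defender gets 4.9, best alternative 4.1; Attacker gets 4, best alternative 3.7. No profitable deviation — NE.
(The remaining 2 profiles each have a profitable deviation by the same check.)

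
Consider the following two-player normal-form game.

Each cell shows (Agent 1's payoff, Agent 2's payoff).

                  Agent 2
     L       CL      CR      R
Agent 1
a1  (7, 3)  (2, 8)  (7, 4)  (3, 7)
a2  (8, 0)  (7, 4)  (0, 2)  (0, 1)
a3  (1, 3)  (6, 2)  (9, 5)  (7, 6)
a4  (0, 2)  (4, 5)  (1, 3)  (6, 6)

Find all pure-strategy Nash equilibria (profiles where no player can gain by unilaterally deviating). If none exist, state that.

Agent 1 against L: payoffs 7, 8, 1, 0 → best response a2.
Agent 1 against CL: payoffs 2, 7, 6, 4 → best response a2.
Agent 1 against CR: payoffs 7, 0, 9, 1 → best response a3.
Agent 1 against R: payoffs 3, 0, 7, 6 → best response a3.
Agent 2 against a1: payoffs 3, 8, 4, 7 → best response CL.
Agent 2 against a2: payoffs 0, 4, 2, 1 → best response CL.
Agent 2 against a3: payoffs 3, 2, 5, 6 → best response R.
Agent 2 against a4: payoffs 2, 5, 3, 6 → best response R.
Mutual best responses: (a2, CL); (a3, R).

The pure Nash equilibria are (a2, CL); (a3, R).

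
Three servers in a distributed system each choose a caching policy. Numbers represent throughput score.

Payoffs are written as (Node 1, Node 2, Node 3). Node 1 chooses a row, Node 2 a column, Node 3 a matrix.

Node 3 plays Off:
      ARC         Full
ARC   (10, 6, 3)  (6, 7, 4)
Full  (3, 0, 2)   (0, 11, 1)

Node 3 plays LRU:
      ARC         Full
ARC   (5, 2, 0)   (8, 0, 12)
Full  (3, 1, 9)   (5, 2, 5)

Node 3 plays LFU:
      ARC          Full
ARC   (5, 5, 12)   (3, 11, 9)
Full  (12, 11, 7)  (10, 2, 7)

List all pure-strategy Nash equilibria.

Check each profile: it is a Nash equilibrium iff no player can strictly gain by switching unilaterally.
(ARC, ARC, Off): Node 2 can switch to Full (6 → 7). Not NE.
(ARC, ARC, LRU): Node 3 can switch to Off (0 → 3). Not NE.
(ARC, ARC, LFU): Node 1 can switch to Full (5 → 12). Not NE.
(ARC, Full, Off): Node 3 can switch to LRU (4 → 12). Not NE.
(ARC, Full, LRU): Node 2 can switch to ARC (0 → 2). Not NE.
(ARC, Full, LFU): Node 1 can switch to Full (3 → 10). Not NE.
(The remaining 6 profiles each have a profitable deviation by the same check.)

none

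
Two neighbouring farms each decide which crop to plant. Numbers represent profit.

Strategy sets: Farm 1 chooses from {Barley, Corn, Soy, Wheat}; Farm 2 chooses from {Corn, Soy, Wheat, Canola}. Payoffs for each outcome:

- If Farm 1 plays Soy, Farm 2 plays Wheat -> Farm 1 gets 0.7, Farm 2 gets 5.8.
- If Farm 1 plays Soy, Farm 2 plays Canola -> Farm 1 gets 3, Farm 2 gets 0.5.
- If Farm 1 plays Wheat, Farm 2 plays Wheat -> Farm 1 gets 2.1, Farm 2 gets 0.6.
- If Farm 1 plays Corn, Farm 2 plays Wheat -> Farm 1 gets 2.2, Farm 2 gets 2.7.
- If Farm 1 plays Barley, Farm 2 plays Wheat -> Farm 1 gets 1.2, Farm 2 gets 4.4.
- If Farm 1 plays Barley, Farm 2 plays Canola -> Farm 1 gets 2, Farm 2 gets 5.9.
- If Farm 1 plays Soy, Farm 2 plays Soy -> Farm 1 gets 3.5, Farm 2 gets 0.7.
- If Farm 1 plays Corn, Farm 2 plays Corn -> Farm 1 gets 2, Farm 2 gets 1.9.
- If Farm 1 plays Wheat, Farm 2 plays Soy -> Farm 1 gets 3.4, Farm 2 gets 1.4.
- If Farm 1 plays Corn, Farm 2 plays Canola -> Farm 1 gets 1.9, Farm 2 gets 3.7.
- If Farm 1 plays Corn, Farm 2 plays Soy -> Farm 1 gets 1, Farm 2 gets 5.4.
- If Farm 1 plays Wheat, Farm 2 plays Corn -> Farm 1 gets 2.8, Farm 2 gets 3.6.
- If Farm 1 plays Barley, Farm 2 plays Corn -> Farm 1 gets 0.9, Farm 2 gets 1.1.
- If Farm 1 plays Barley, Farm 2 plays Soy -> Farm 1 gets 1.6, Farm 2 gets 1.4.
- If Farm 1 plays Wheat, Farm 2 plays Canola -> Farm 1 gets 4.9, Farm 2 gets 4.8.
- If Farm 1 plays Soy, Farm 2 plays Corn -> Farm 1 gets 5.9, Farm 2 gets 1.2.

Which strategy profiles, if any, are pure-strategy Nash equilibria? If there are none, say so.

(Wheat, Canola)

(Barley, Corn): Farm 1 can switch to Corn (0.9 → 2). Not NE.
(Barley, Soy): Farm 1 can switch to Soy (1.6 → 3.5). Not NE.
(Barley, Wheat): Farm 1 can switch to Corn (1.2 → 2.2). Not NE.
(Barley, Canola): Farm 1 can switch to Soy (2 → 3). Not NE.
(Corn, Corn): Farm 1 can switch to Soy (2 → 5.9). Not NE.
(Corn, Soy): Farm 1 can switch to Barley (1 → 1.6). Not NE.
(Wheat, Canola): Farm 1 gets 4.9, best alternative 3; Farm 2 gets 4.8, best alternative 3.6. No profitable deviation — NE.
(The remaining 9 profiles each have a profitable deviation by the same check.)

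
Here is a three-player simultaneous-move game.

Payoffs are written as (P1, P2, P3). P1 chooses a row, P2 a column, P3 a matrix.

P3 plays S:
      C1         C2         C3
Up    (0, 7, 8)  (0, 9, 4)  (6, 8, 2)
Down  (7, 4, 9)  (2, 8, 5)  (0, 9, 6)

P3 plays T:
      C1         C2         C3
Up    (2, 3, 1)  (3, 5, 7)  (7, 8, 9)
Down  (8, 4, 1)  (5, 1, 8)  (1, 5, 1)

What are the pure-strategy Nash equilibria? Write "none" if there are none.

(Up, C3, T)

Mark each player's best response to every combination of opponents' strategies; a profile where every player is best-responding is a pure Nash equilibrium.
P1 against (C1, S): payoffs 0, 7 → best response Down.
P1 against (C1, T): payoffs 2, 8 → best response Down.
P1 against (C2, S): payoffs 0, 2 → best response Down.
P1 against (C2, T): payoffs 3, 5 → best response Down.
P1 against (C3, S): payoffs 6, 0 → best response Up.
P1 against (C3, T): payoffs 7, 1 → best response Up.
P2 against (Up, S): payoffs 7, 9, 8 → best response C2.
P2 against (Up, T): payoffs 3, 5, 8 → best response C3.
P2 against (Down, S): payoffs 4, 8, 9 → best response C3.
P2 against (Down, T): payoffs 4, 1, 5 → best response C3.
P3 against (Up, C1): payoffs 8, 1 → best response S.
P3 against (Up, C2): payoffs 4, 7 → best response T.
P3 against (Up, C3): payoffs 2, 9 → best response T.
P3 against (Down, C1): payoffs 9, 1 → best response S.
P3 against (Down, C2): payoffs 5, 8 → best response T.
P3 against (Down, C3): payoffs 6, 1 → best response S.
Mutual best responses: (Up, C3, T).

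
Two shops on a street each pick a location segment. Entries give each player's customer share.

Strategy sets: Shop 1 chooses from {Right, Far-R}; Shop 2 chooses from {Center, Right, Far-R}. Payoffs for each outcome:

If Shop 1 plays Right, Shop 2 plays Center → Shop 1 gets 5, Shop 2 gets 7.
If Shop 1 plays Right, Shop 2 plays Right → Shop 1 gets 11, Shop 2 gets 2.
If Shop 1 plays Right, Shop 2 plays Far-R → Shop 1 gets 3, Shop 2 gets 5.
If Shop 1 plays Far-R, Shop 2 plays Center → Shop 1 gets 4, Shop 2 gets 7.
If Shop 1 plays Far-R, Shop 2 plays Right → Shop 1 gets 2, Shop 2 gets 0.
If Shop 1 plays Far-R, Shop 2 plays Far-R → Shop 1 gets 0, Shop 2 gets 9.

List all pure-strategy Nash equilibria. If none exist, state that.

(Right, Center)

Mark each player's best response to every combination of opponents' strategies; a profile where every player is best-responding is a pure Nash equilibrium.
Shop 1 against Center: payoffs 5, 4 → best response Right.
Shop 1 against Right: payoffs 11, 2 → best response Right.
Shop 1 against Far-R: payoffs 3, 0 → best response Right.
Shop 2 against Right: payoffs 7, 2, 5 → best response Center.
Shop 2 against Far-R: payoffs 7, 0, 9 → best response Far-R.
Mutual best responses: (Right, Center).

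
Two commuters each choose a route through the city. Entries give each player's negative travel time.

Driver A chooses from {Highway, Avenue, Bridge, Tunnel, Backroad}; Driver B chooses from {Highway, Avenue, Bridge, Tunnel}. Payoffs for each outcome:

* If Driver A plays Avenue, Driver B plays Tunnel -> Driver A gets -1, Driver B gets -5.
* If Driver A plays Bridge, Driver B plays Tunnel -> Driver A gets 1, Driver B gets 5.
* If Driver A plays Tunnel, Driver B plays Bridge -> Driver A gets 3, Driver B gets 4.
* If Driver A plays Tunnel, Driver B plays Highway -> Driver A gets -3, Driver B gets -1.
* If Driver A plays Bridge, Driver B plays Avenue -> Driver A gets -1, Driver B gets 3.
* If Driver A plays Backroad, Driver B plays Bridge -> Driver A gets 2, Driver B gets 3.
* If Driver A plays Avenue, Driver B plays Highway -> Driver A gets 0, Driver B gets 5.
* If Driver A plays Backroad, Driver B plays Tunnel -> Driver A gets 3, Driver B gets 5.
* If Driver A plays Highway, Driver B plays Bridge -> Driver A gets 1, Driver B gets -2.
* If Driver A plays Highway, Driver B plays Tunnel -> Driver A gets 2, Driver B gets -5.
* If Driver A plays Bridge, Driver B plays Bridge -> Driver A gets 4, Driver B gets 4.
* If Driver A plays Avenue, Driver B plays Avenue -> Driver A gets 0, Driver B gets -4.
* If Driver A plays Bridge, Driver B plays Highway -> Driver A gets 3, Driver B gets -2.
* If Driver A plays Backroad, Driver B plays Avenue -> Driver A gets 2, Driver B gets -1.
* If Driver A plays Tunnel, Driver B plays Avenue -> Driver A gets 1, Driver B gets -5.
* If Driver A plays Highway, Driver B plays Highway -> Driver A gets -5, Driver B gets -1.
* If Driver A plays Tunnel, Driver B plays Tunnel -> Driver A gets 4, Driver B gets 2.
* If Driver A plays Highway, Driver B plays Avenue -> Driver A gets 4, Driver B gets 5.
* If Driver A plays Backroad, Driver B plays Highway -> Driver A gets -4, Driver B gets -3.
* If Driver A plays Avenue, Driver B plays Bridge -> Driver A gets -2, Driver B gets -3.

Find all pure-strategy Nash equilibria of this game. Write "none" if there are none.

The unique pure-strategy Nash equilibrium is (Highway, Avenue).

Mark each player's best response to every combination of opponents' strategies; a profile where every player is best-responding is a pure Nash equilibrium.
Driver A against Highway: payoffs -5, 0, 3, -3, -4 → best response Bridge.
Driver A against Avenue: payoffs 4, 0, -1, 1, 2 → best response Highway.
Driver A against Bridge: payoffs 1, -2, 4, 3, 2 → best response Bridge.
Driver A against Tunnel: payoffs 2, -1, 1, 4, 3 → best response Tunnel.
Driver B against Highway: payoffs -1, 5, -2, -5 → best response Avenue.
Driver B against Avenue: payoffs 5, -4, -3, -5 → best response Highway.
Driver B against Bridge: payoffs -2, 3, 4, 5 → best response Tunnel.
Driver B against Tunnel: payoffs -1, -5, 4, 2 → best response Bridge.
Driver B against Backroad: payoffs -3, -1, 3, 5 → best response Tunnel.
Mutual best responses: (Highway, Avenue).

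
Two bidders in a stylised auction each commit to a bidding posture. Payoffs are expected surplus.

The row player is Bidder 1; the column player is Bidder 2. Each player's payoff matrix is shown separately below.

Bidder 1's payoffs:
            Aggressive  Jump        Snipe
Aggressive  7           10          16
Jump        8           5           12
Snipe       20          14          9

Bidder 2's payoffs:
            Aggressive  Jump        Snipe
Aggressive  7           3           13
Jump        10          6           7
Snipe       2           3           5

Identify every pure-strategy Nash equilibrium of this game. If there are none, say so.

For each player, find the best response to each opponent profile; mutual best responses are the pure NE.
Bidder 1 against Aggressive: payoffs 7, 8, 20 → best response Snipe.
Bidder 1 against Jump: payoffs 10, 5, 14 → best response Snipe.
Bidder 1 against Snipe: payoffs 16, 12, 9 → best response Aggressive.
Bidder 2 against Aggressive: payoffs 7, 3, 13 → best response Snipe.
Bidder 2 against Jump: payoffs 10, 6, 7 → best response Aggressive.
Bidder 2 against Snipe: payoffs 2, 3, 5 → best response Snipe.
Mutual best responses: (Aggressive, Snipe).

Pure NE: (Aggressive, Snipe)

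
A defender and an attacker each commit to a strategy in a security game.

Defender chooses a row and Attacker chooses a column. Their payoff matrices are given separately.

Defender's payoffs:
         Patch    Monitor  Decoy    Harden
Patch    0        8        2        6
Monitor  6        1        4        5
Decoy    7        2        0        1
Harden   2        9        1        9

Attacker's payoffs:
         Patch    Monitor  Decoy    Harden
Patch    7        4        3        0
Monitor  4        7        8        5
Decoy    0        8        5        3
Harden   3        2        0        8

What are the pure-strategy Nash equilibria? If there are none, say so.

Pure-strategy Nash equilibria: (Monitor, Decoy), (Harden, Harden)

For each player, find the best response to each opponent profile; mutual best responses are the pure NE.
Defender against Patch: payoffs 0, 6, 7, 2 → best response Decoy.
Defender against Monitor: payoffs 8, 1, 2, 9 → best response Harden.
Defender against Decoy: payoffs 2, 4, 0, 1 → best response Monitor.
Defender against Harden: payoffs 6, 5, 1, 9 → best response Harden.
Attacker against Patch: payoffs 7, 4, 3, 0 → best response Patch.
Attacker against Monitor: payoffs 4, 7, 8, 5 → best response Decoy.
Attacker against Decoy: payoffs 0, 8, 5, 3 → best response Monitor.
Attacker against Harden: payoffs 3, 2, 0, 8 → best response Harden.
Mutual best responses: (Monitor, Decoy); (Harden, Harden).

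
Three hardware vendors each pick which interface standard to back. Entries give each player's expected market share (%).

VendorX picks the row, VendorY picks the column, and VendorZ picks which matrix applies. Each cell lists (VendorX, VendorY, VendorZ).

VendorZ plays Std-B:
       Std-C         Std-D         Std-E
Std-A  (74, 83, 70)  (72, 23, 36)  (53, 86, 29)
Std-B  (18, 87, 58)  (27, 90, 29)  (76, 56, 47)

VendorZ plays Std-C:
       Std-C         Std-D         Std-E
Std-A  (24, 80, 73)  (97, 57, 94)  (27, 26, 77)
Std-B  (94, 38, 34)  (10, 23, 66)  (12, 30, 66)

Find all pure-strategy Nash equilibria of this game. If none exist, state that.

none

For each player, find the best response to each opponent profile; mutual best responses are the pure NE.
VendorX against (Std-C, Std-B): payoffs 74, 18 → best response Std-A.
VendorX against (Std-C, Std-C): payoffs 24, 94 → best response Std-B.
VendorX against (Std-D, Std-B): payoffs 72, 27 → best response Std-A.
VendorX against (Std-D, Std-C): payoffs 97, 10 → best response Std-A.
VendorX against (Std-E, Std-B): payoffs 53, 76 → best response Std-B.
VendorX against (Std-E, Std-C): payoffs 27, 12 → best response Std-A.
VendorY against (Std-A, Std-B): payoffs 83, 23, 86 → best response Std-E.
VendorY against (Std-A, Std-C): payoffs 80, 57, 26 → best response Std-C.
VendorY against (Std-B, Std-B): payoffs 87, 90, 56 → best response Std-D.
VendorY against (Std-B, Std-C): payoffs 38, 23, 30 → best response Std-C.
VendorZ against (Std-A, Std-C): payoffs 70, 73 → best response Std-C.
VendorZ against (Std-A, Std-D): payoffs 36, 94 → best response Std-C.
VendorZ against (Std-A, Std-E): payoffs 29, 77 → best response Std-C.
VendorZ against (Std-B, Std-C): payoffs 58, 34 → best response Std-B.
VendorZ against (Std-B, Std-D): payoffs 29, 66 → best response Std-C.
VendorZ against (Std-B, Std-E): payoffs 47, 66 → best response Std-C.
No profile is a mutual best response for all players.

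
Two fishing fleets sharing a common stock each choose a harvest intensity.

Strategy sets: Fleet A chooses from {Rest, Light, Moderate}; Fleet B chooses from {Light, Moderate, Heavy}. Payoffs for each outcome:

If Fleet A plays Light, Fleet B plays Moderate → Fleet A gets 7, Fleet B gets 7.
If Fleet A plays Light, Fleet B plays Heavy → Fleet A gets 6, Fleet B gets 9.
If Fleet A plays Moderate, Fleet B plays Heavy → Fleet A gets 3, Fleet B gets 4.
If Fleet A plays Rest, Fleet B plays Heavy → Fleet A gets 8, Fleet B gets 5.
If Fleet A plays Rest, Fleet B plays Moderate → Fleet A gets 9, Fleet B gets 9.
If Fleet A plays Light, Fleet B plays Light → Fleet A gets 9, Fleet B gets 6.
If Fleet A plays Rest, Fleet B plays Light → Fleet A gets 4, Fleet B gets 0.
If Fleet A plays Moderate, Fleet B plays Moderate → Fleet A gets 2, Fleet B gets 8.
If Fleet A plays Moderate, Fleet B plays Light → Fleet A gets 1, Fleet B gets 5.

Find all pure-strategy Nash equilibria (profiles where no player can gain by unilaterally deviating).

(Rest, Light): Fleet A can switch to Light (4 → 9). Not NE.
(Rest, Moderate): Fleet A gets 9, best alternative 7; Fleet B gets 9, best alternative 5. No profitable deviation — NE.
(Rest, Heavy): Fleet B can switch to Moderate (5 → 9). Not NE.
(Light, Light): Fleet B can switch to Moderate (6 → 7). Not NE.
(Light, Moderate): Fleet A can switch to Rest (7 → 9). Not NE.
(Light, Heavy): Fleet A can switch to Rest (6 → 8). Not NE.
(Moderate, Light): Fleet A can switch to Rest (1 → 4). Not NE.
(The remaining 2 profiles each have a profitable deviation by the same check.)

The unique pure-strategy Nash equilibrium is (Rest, Moderate).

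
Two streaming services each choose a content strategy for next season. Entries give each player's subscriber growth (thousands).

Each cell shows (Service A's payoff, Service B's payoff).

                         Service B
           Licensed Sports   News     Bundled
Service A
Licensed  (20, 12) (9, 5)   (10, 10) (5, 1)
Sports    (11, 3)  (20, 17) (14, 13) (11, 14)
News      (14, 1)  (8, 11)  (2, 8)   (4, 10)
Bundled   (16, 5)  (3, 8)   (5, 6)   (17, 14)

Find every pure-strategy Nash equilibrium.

The pure Nash equilibria are (Licensed, Licensed) and (Sports, Sports) and (Bundled, Bundled).

Service A against Licensed: payoffs 20, 11, 14, 16 → best response Licensed.
Service A against Sports: payoffs 9, 20, 8, 3 → best response Sports.
Service A against News: payoffs 10, 14, 2, 5 → best response Sports.
Service A against Bundled: payoffs 5, 11, 4, 17 → best response Bundled.
Service B against Licensed: payoffs 12, 5, 10, 1 → best response Licensed.
Service B against Sports: payoffs 3, 17, 13, 14 → best response Sports.
Service B against News: payoffs 1, 11, 8, 10 → best response Sports.
Service B against Bundled: payoffs 5, 8, 6, 14 → best response Bundled.
Mutual best responses: (Licensed, Licensed); (Sports, Sports); (Bundled, Bundled).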